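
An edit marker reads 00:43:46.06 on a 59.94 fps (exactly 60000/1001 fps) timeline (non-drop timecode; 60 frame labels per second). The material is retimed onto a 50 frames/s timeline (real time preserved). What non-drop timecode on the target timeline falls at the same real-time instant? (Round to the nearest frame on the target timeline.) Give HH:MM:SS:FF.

00:43:48:36

Source frame index: (0×3600 + 43×60 + 46) × 60 + 6 = 157566.
Real time: 157566 / (60000/1001) = 26287261/10000 s.
Target frame: (26287261/10000) × (50) = 26287261/200 ≈ 131436.305 → 131436.
At 50 labels/s: frame 131436 → 00:43:48:36.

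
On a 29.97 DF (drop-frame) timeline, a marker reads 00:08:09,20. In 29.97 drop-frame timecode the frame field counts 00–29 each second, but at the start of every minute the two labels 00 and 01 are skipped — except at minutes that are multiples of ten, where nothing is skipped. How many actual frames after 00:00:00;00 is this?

As if non-drop at 30 labels/s: (0 × 3600 + 8 × 60 + 9) × 30 + 20 = 14690.
Minute boundaries passed: 8; those not divisible by 10: 8 − 0 = 8; dropped labels = 2 × 8 = 16.
Actual frame index = 14690 − 16 = 14674.

14674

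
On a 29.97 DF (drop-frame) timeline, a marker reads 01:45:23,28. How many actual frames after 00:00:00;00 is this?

189528

Complete 10-minute blocks: 10, each 17982 frames → 179820.
Remaining 5 whole minutes in the current block: 1800 + 4 × 1798 = 8992 frames.
Within the current minute: 23 × 30 + 28 − 2 = 716 (labels ;00/;01 skipped at this minute). Total = 179820 + 8992 + 716 = 189528.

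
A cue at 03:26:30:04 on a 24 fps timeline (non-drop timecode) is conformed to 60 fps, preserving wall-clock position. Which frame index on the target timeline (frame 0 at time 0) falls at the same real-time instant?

frame 743410

Source frame index: (3×3600 + 26×60 + 30) × 24 + 4 = 297364.
Real time: 297364 / (24) = 74341/6 s.
Target frame: (74341/6) × (60) = 743410.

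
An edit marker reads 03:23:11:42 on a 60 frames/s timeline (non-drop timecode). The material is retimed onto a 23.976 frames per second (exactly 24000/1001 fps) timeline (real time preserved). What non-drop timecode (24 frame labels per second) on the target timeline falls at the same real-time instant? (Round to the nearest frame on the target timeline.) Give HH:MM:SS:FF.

Source frame index: (3×3600 + 23×60 + 11) × 60 + 42 = 731502.
Real time: 731502 / (60) = 121917/10 s.
Target frame: (121917/10) × (24000/1001) = 292600800/1001 ≈ 292308.492 → 292308.
At 24 labels/s: frame 292308 → 03:22:59:12.

03:22:59:12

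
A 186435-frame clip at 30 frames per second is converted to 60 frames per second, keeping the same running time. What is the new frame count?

Target frames = source frames × (target rate / source rate) = 186435 × (60)/(30) = 186435 × 2 = 372870.

372870 frames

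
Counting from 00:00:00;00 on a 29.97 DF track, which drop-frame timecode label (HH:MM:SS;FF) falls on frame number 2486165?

23:02:35;03

Each 10-minute DF block holds 10 × 60 × 30 − 9 × 2 = 17982 frames. 2486165 ÷ 17982 → 138 full blocks, remainder 4649.
Within the partial block the first minute is 1800 frames and each further minute 1798, so 2 further minute boundaries passed. Total skipped labels = 18 × 138 + 2 × 2 = 2488.
Non-drop label index = 2486165 + 2488 = 2488653; at 30 labels/s that is 23:02:35:03, i.e. DF 23:02:35;03.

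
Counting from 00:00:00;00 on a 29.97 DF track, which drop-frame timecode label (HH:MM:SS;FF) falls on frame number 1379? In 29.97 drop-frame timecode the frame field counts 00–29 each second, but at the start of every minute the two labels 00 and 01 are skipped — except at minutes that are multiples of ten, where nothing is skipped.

00:00:45;29

Each 10-minute DF block holds 10 × 60 × 30 − 9 × 2 = 17982 frames. 1379 ÷ 17982 → 0 full blocks, remainder 1379.
Within the partial block the first minute is 1800 frames and each further minute 1798, so 0 further minute boundaries passed. Total skipped labels = 18 × 0 + 2 × 0 = 0.
Non-drop label index = 1379 + 0 = 1379; at 30 labels/s that is 00:00:45:29, i.e. DF 00:00:45;29.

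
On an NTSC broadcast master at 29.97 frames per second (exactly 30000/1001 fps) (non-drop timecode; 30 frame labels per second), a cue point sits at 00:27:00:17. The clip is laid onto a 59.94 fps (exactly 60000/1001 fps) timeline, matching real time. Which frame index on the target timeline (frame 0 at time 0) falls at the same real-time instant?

frame 97234

Source frame index: (0×3600 + 27×60 + 0) × 30 + 17 = 48617.
Real time: 48617 / (30000/1001) = 48665617/30000 s.
Target frame: (48665617/30000) × (60000/1001) = 97234.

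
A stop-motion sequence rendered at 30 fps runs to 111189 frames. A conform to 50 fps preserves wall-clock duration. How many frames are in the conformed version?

Frames at target rate = 111189 × (50) / (30) = 185315.

185315 frames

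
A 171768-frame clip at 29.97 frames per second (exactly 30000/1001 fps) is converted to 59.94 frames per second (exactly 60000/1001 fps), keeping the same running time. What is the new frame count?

Target frames = source frames × (target rate / source rate) = 171768 × (60000/1001)/(30000/1001) = 171768 × 2 = 343536.

343536 frames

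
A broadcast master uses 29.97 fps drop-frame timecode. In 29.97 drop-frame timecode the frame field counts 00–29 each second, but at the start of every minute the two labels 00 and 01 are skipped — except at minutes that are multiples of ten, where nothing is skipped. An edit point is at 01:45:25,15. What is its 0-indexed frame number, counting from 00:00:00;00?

Complete 10-minute blocks: 10, each 17982 frames → 179820.
Remaining 5 whole minutes in the current block: 1800 + 4 × 1798 = 8992 frames.
Within the current minute: 25 × 30 + 15 − 2 = 763 (labels ;00/;01 skipped at this minute). Total = 179820 + 8992 + 763 = 189575.

189575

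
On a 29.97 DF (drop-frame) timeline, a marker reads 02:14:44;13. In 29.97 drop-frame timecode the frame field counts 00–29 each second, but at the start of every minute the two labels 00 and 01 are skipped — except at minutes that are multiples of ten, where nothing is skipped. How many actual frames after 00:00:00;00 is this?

242291

Complete 10-minute blocks: 13, each 17982 frames → 233766.
Remaining 4 whole minutes in the current block: 1800 + 3 × 1798 = 7194 frames.
Within the current minute: 44 × 30 + 13 − 2 = 1331 (labels ;00/;01 skipped at this minute). Total = 233766 + 7194 + 1331 = 242291.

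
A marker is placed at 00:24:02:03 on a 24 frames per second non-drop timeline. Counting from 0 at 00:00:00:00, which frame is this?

Total seconds to the label: (0 × 3600 + 24 × 60 + 2) = 1442.
Frame index = 1442 × 24 + 3 = 34611.

frame 34611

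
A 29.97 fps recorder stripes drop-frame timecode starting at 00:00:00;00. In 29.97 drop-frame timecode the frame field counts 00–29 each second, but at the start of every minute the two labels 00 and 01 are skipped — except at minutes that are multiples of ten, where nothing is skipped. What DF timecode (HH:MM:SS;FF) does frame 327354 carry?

03:02:02;22

Ten DF minutes hold 17982 frames, so frame 327354 lies in block 18 (frames 323676–341657) with 3678 frames into that block.
The block's first minute is 1800 frames and the rest 1798 each; 3678 frames reaches minute 2, so 18 × 18 + 2 × 2 = 328 labels have been skipped so far.
Adding those back, label number 327354 + 328 = 327682 at 30 labels/s is 10922 s + 22 f = 3 h 2 min 2 s frame 22, i.e. 03:02:02;22.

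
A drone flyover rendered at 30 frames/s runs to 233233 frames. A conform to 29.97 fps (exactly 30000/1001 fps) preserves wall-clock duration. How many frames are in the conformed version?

233000 frames

Target frames = source frames × (target rate / source rate) = 233233 × (30000/1001)/(30) = 233233 × 1000/1001 = 233000.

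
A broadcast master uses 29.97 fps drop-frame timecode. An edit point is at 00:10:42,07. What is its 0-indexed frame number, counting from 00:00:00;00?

19249

As if non-drop at 30 labels/s: (0 × 3600 + 10 × 60 + 42) × 30 + 7 = 19267.
Minute boundaries passed: 10; those not divisible by 10: 10 − 1 = 9; dropped labels = 2 × 9 = 18.
Actual frame index = 19267 − 18 = 19249.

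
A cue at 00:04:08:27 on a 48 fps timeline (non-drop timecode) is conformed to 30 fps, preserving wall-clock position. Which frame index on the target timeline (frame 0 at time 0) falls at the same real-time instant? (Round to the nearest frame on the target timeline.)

frame 7457

Source frame index: (0×3600 + 4×60 + 8) × 48 + 27 = 11931.
Real time: 11931 / (48) = 3977/16 s.
Target frame: (3977/16) × (30) = 59655/8 ≈ 7456.875 → 7457.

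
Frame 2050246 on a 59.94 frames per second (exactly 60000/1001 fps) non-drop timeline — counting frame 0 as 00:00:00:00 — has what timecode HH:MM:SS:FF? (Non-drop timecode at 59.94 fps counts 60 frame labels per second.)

09:29:30:46

2050246 ÷ 60 = 34170 full seconds, remainder 46 frames.
34170 s = 9 h 29 min 30 s.
Timecode: 09:29:30:46.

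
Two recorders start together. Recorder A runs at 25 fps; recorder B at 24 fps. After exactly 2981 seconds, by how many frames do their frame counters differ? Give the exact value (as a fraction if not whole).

A emits 25 × 2981 = 74525 frames; B emits 24 × 2981 = 71544.
Difference = 2981 frames; B is behind A.

2981 frames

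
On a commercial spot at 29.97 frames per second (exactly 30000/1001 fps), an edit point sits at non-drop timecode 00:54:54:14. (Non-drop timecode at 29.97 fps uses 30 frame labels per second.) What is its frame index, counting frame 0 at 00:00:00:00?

frame 98834

Total seconds to the label: (0 × 3600 + 54 × 60 + 54) = 3294.
Frame index = 3294 × 30 + 14 = 98834.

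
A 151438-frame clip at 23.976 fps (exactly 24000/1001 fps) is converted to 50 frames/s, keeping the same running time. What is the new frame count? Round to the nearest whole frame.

315811 frames

Frames at target rate = 151438 × (50) / (24000/1001) = 75794719/240 ≈ 315811.329.
Nearest whole frame: 315811.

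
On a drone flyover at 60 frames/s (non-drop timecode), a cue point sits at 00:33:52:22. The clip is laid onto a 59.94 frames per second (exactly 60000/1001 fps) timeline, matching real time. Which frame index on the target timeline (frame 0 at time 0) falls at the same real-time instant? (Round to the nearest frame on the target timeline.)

Source frame index: (0×3600 + 33×60 + 52) × 60 + 22 = 121942.
Real time: 121942 / (60) = 60971/30 s.
Target frame: (60971/30) × (60000/1001) = 121942000/1001 ≈ 121820.180 → 121820.

frame 121820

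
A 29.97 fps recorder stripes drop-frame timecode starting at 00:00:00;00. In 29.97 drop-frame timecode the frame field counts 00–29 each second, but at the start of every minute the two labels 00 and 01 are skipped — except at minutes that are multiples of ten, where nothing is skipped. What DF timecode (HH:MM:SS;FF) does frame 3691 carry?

Each 10-minute DF block holds 10 × 60 × 30 − 9 × 2 = 17982 frames. 3691 ÷ 17982 → 0 full blocks, remainder 3691.
Within the partial block the first minute is 1800 frames and each further minute 1798, so 2 further minute boundaries passed. Total skipped labels = 18 × 0 + 2 × 2 = 4.
Non-drop label index = 3691 + 4 = 3695; at 30 labels/s that is 00:02:03:05, i.e. DF 00:02:03;05.

00:02:03;05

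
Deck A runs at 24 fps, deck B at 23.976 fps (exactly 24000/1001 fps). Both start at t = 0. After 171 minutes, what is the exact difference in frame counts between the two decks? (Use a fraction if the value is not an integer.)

246240/1001 frames

171 min = 10260 s.
A emits 24 × 10260 = 246240 frames; B emits 24000/1001 × 10260 = 246240000/1001.
Difference = 246240/1001 frames (≈ 245.9940); B is behind A.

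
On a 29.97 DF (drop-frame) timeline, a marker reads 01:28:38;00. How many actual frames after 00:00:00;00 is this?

As if non-drop at 30 labels/s: (1 × 3600 + 28 × 60 + 38) × 30 + 0 = 159540.
Minute boundaries passed: 88; those not divisible by 10: 88 − 8 = 80; dropped labels = 2 × 80 = 160.
Actual frame index = 159540 − 160 = 159380.

159380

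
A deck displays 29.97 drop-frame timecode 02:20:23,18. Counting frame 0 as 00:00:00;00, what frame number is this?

As if non-drop at 30 labels/s: (2 × 3600 + 20 × 60 + 23) × 30 + 18 = 252708.
Minute boundaries passed: 140; those not divisible by 10: 140 − 14 = 126; dropped labels = 2 × 126 = 252.
Actual frame index = 252708 − 252 = 252456.

252456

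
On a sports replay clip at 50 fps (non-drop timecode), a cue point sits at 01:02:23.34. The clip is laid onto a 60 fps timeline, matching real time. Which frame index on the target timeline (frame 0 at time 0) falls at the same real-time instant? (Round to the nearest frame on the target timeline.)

frame 224621

Source frame index: (1×3600 + 2×60 + 23) × 50 + 34 = 187184.
Real time: 187184 / (50) = 93592/25 s.
Target frame: (93592/25) × (60) = 1123104/5 ≈ 224620.800 → 224621.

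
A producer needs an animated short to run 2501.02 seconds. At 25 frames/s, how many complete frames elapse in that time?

62525 frames

Frames = 2501.02 × 25 = 125051/2 ≈ 62525.5000.
Complete frames: 62525.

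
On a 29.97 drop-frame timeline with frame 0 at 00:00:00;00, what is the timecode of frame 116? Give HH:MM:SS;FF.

Each 10-minute DF block holds 10 × 60 × 30 − 9 × 2 = 17982 frames. 116 ÷ 17982 → 0 full blocks, remainder 116.
Within the partial block the first minute is 1800 frames and each further minute 1798, so 0 further minute boundaries passed. Total skipped labels = 18 × 0 + 2 × 0 = 0.
Non-drop label index = 116 + 0 = 116; at 30 labels/s that is 00:00:03:26, i.e. DF 00:00:03;26.

00:00:03;26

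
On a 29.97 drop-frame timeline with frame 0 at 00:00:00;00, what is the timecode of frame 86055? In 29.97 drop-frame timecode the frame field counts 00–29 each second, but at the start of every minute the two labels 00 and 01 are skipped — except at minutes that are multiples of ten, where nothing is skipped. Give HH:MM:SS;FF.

Ten DF minutes hold 17982 frames, so frame 86055 lies in block 4 (frames 71928–89909) with 14127 frames into that block.
The block's first minute is 1800 frames and the rest 1798 each; 14127 frames reaches minute 7, so 4 × 18 + 7 × 2 = 86 labels have been skipped so far.
Adding those back, label number 86055 + 86 = 86141 at 30 labels/s is 2871 s + 11 f = 0 h 47 min 51 s frame 11, i.e. 00:47:51;11.

00:47:51;11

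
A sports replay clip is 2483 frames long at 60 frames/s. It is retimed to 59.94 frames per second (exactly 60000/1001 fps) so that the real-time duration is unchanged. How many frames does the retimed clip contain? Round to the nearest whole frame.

2481 frames

Frames at target rate = 2483 × (60000/1001) / (60) = 191000/77 ≈ 2480.519.
Nearest whole frame: 2481.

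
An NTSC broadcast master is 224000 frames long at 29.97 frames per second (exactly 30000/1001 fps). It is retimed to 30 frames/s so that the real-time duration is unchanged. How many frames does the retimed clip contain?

224224 frames

Target frames = source frames × (target rate / source rate) = 224000 × (30)/(30000/1001) = 224000 × 1001/1000 = 224224.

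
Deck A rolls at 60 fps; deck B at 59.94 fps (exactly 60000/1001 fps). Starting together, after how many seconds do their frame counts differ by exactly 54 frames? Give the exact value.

900.9 seconds

The gap grows by |60000/1001 − 60| = 60/1001 frames per second.
Time for a 54-frame gap: 54 ÷ (60/1001) = 900.9 s.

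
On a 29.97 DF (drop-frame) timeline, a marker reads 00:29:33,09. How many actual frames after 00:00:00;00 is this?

As if non-drop at 30 labels/s: (0 × 3600 + 29 × 60 + 33) × 30 + 9 = 53199.
Minute boundaries passed: 29; those not divisible by 10: 29 − 2 = 27; dropped labels = 2 × 27 = 54.
Actual frame index = 53199 − 54 = 53145.

53145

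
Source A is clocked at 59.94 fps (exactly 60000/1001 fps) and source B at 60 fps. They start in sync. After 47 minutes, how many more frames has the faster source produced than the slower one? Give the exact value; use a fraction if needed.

47 min = 2820 s.
A emits 60000/1001 × 2820 = 169200000/1001 frames; B emits 60 × 2820 = 169200.
Difference = 169200/1001 frames (≈ 169.0310); B is ahead of A.

169200/1001 frames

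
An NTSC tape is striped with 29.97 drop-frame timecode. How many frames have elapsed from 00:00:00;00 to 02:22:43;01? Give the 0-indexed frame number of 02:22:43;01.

256635

As if non-drop at 30 labels/s: (2 × 3600 + 22 × 60 + 43) × 30 + 1 = 256891.
Minute boundaries passed: 142; those not divisible by 10: 142 − 14 = 128; dropped labels = 2 × 128 = 256.
Actual frame index = 256891 − 256 = 256635.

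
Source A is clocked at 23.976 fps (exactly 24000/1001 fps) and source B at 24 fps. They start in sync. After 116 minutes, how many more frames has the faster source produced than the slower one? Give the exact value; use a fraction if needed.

116 min = 6960 s.
A emits 24000/1001 × 6960 = 167040000/1001 frames; B emits 24 × 6960 = 167040.
Difference = 167040/1001 frames (≈ 166.8731); B is ahead of A.

167040/1001 frames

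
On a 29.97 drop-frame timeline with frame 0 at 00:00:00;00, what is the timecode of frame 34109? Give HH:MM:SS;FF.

00:18:58;03

Ten DF minutes hold 17982 frames, so frame 34109 lies in block 1 (frames 17982–35963) with 16127 frames into that block.
The block's first minute is 1800 frames and the rest 1798 each; 16127 frames reaches minute 8, so 1 × 18 + 8 × 2 = 34 labels have been skipped so far.
Adding those back, label number 34109 + 34 = 34143 at 30 labels/s is 1138 s + 3 f = 0 h 18 min 58 s frame 3, i.e. 00:18:58;03.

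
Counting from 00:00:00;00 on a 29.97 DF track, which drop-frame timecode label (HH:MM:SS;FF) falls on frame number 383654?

03:33:21;08

Ten DF minutes hold 17982 frames, so frame 383654 lies in block 21 (frames 377622–395603) with 6032 frames into that block.
The block's first minute is 1800 frames and the rest 1798 each; 6032 frames reaches minute 3, so 21 × 18 + 3 × 2 = 384 labels have been skipped so far.
Adding those back, label number 383654 + 384 = 384038 at 30 labels/s is 12801 s + 8 f = 3 h 33 min 21 s frame 8, i.e. 03:33:21;08.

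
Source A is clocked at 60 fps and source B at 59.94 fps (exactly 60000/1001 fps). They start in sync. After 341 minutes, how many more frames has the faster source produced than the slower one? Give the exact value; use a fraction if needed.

111600/91 frames

341 min = 20460 s.
A emits 60 × 20460 = 1227600 frames; B emits 60000/1001 × 20460 = 111600000/91.
Difference = 111600/91 frames (≈ 1226.3736); B is behind A.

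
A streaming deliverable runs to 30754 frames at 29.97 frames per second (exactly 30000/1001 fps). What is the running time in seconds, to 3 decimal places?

1026.158 seconds

Running time = 30754 × 1001/30000 = 15392377/15000 s ≈ 1026.158 s.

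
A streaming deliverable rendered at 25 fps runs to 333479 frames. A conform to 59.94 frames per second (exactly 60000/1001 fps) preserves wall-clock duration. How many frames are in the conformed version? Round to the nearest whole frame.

799550 frames

Frames at target rate = 333479 × (60000/1001) / (25) = 800349600/1001 ≈ 799550.050.
Nearest whole frame: 799550.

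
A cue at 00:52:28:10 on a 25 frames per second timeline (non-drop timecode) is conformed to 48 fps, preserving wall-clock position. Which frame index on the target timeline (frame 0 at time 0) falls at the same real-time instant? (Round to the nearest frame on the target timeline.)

frame 151123

Source frame index: (0×3600 + 52×60 + 28) × 25 + 10 = 78710.
Real time: 78710 / (25) = 15742/5 s.
Target frame: (15742/5) × (48) = 755616/5 ≈ 151123.200 → 151123.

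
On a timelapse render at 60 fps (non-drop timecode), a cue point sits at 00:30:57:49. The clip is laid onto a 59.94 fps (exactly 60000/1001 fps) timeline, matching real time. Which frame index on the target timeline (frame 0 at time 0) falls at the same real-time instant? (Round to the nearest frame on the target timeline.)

frame 111358

Source frame index: (0×3600 + 30×60 + 57) × 60 + 49 = 111469.
Real time: 111469 / (60) = 111469/60 s.
Target frame: (111469/60) × (60000/1001) = 111469000/1001 ≈ 111357.642 → 111358.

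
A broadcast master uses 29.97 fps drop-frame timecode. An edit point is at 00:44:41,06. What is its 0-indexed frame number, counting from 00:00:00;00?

80356

As if non-drop at 30 labels/s: (0 × 3600 + 44 × 60 + 41) × 30 + 6 = 80436.
Minute boundaries passed: 44; those not divisible by 10: 44 − 4 = 40; dropped labels = 2 × 40 = 80.
Actual frame index = 80436 − 80 = 80356.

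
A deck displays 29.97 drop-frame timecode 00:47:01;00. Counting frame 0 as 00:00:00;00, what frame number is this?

Complete 10-minute blocks: 4, each 17982 frames → 71928.
Remaining 7 whole minutes in the current block: 1800 + 6 × 1798 = 12588 frames.
Within the current minute: 1 × 30 + 0 − 2 = 28 (labels ;00/;01 skipped at this minute). Total = 71928 + 12588 + 28 = 84544.

84544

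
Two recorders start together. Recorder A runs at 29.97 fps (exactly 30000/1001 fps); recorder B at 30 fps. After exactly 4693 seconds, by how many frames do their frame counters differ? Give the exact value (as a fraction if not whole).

A emits 30000/1001 × 4693 = 10830000/77 frames; B emits 30 × 4693 = 140790.
Difference = 10830/77 frames (≈ 140.6494); B is ahead of A.

10830/77 frames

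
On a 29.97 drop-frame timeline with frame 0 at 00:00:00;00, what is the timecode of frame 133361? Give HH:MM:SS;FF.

Ten DF minutes hold 17982 frames, so frame 133361 lies in block 7 (frames 125874–143855) with 7487 frames into that block.
The block's first minute is 1800 frames and the rest 1798 each; 7487 frames reaches minute 4, so 7 × 18 + 4 × 2 = 134 labels have been skipped so far.
Adding those back, label number 133361 + 134 = 133495 at 30 labels/s is 4449 s + 25 f = 1 h 14 min 9 s frame 25, i.e. 01:14:09;25.

01:14:09;25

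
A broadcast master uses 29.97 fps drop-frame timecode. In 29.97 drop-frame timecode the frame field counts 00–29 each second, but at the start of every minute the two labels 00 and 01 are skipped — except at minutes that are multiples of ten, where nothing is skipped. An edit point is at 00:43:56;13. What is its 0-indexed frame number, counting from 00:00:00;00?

79015

As if non-drop at 30 labels/s: (0 × 3600 + 43 × 60 + 56) × 30 + 13 = 79093.
Minute boundaries passed: 43; those not divisible by 10: 43 − 4 = 39; dropped labels = 2 × 39 = 78.
Actual frame index = 79093 − 78 = 79015.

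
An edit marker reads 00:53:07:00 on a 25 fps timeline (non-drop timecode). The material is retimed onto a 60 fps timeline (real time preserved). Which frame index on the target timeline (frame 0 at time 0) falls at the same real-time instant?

Source frame index: (0×3600 + 53×60 + 7) × 25 + 0 = 79675.
Real time: 79675 / (25) = 3187 s.
Target frame: (3187) × (60) = 191220.

frame 191220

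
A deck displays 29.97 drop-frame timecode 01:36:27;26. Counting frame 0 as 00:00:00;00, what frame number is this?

173462

As if non-drop at 30 labels/s: (1 × 3600 + 36 × 60 + 27) × 30 + 26 = 173636.
Minute boundaries passed: 96; those not divisible by 10: 96 − 9 = 87; dropped labels = 2 × 87 = 174.
Actual frame index = 173636 − 174 = 173462.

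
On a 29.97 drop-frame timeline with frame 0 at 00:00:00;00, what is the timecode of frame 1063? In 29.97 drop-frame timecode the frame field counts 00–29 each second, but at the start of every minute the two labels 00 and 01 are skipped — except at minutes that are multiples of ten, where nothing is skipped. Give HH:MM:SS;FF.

Ten DF minutes hold 17982 frames, so frame 1063 lies in block 0 (frames 0–17981) with 1063 frames into that block.
The block's first minute is 1800 frames and the rest 1798 each; 1063 frames reaches minute 0, so 0 × 18 + 0 × 2 = 0 labels have been skipped so far.
Adding those back, label number 1063 + 0 = 1063 at 30 labels/s is 35 s + 13 f = 0 h 0 min 35 s frame 13, i.e. 00:00:35;13.

00:00:35;13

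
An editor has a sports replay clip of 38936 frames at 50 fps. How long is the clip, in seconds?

Running time = 38936 / (50) = 778.72 s.

778.72 seconds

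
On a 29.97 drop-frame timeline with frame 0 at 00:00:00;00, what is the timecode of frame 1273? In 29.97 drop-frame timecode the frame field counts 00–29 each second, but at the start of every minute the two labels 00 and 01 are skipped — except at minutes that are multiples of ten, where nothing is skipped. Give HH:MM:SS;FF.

Ten DF minutes hold 17982 frames, so frame 1273 lies in block 0 (frames 0–17981) with 1273 frames into that block.
The block's first minute is 1800 frames and the rest 1798 each; 1273 frames reaches minute 0, so 0 × 18 + 0 × 2 = 0 labels have been skipped so far.
Adding those back, label number 1273 + 0 = 1273 at 30 labels/s is 42 s + 13 f = 0 h 0 min 42 s frame 13, i.e. 00:00:42;13.

00:00:42;13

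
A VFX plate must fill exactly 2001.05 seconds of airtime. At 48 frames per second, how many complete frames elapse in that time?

96050 frames

Frames = 2001.05 × 48 = 480252/5 ≈ 96050.4000.
Complete frames: 96050.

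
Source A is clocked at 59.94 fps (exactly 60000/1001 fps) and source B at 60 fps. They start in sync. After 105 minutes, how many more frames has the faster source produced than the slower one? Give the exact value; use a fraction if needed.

105 min = 6300 s.
A emits 60000/1001 × 6300 = 54000000/143 frames; B emits 60 × 6300 = 378000.
Difference = 54000/143 frames (≈ 377.6224); B is ahead of A.

54000/143 frames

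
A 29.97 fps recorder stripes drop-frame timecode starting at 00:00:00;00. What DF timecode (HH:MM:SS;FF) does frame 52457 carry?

00:29:10;11

Ten DF minutes hold 17982 frames, so frame 52457 lies in block 2 (frames 35964–53945) with 16493 frames into that block.
The block's first minute is 1800 frames and the rest 1798 each; 16493 frames reaches minute 9, so 2 × 18 + 9 × 2 = 54 labels have been skipped so far.
Adding those back, label number 52457 + 54 = 52511 at 30 labels/s is 1750 s + 11 f = 0 h 29 min 10 s frame 11, i.e. 00:29:10;11.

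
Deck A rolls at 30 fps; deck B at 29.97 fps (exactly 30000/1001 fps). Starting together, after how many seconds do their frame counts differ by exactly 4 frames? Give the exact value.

The gap grows by |30000/1001 − 30| = 30/1001 frames per second.
Time for a 4-frame gap: 4 ÷ (30/1001) = 2002/15 s.

2002/15 seconds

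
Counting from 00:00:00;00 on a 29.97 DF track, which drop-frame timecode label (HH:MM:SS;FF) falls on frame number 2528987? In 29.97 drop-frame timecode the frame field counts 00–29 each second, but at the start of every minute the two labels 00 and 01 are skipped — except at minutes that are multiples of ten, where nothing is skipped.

23:26:23;29

Ten DF minutes hold 17982 frames, so frame 2528987 lies in block 140 (frames 2517480–2535461) with 11507 frames into that block.
The block's first minute is 1800 frames and the rest 1798 each; 11507 frames reaches minute 6, so 140 × 18 + 6 × 2 = 2532 labels have been skipped so far.
Adding those back, label number 2528987 + 2532 = 2531519 at 30 labels/s is 84383 s + 29 f = 23 h 26 min 23 s frame 29, i.e. 23:26:23;29.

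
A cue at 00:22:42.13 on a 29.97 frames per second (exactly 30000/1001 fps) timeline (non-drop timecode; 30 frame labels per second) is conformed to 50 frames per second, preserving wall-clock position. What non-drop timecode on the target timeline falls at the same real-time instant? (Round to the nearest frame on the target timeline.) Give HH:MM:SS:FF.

00:22:43:40

Source frame index: (0×3600 + 22×60 + 42) × 30 + 13 = 40873.
Real time: 40873 / (30000/1001) = 40913873/30000 s.
Target frame: (40913873/30000) × (50) = 40913873/600 ≈ 68189.788 → 68190.
At 50 labels/s: frame 68190 → 00:22:43:40.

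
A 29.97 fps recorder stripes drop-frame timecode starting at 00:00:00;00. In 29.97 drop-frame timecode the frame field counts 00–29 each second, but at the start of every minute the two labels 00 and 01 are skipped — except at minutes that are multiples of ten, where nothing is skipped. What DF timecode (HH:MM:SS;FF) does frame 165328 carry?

01:31:56;12

Ten DF minutes hold 17982 frames, so frame 165328 lies in block 9 (frames 161838–179819) with 3490 frames into that block.
The block's first minute is 1800 frames and the rest 1798 each; 3490 frames reaches minute 1, so 9 × 18 + 1 × 2 = 164 labels have been skipped so far.
Adding those back, label number 165328 + 164 = 165492 at 30 labels/s is 5516 s + 12 f = 1 h 31 min 56 s frame 12, i.e. 01:31:56;12.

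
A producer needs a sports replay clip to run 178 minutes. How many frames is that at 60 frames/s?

178 min = 10680 s.
Frames = 10680 × 60 = 640800.

640800 frames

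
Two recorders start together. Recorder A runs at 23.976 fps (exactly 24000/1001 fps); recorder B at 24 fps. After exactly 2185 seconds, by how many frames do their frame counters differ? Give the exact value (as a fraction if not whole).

52440/1001 frames

A emits 24000/1001 × 2185 = 52440000/1001 frames; B emits 24 × 2185 = 52440.
Difference = 52440/1001 frames (≈ 52.3876); B is ahead of A.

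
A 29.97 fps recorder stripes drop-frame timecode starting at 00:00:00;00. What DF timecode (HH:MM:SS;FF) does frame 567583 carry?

Each 10-minute DF block holds 10 × 60 × 30 − 9 × 2 = 17982 frames. 567583 ÷ 17982 → 31 full blocks, remainder 10141.
Within the partial block the first minute is 1800 frames and each further minute 1798, so 5 further minute boundaries passed. Total skipped labels = 18 × 31 + 2 × 5 = 568.
Non-drop label index = 567583 + 568 = 568151; at 30 labels/s that is 05:15:38:11, i.e. DF 05:15:38;11.

05:15:38;11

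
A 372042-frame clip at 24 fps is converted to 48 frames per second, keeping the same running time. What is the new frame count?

744084 frames

Target frames = source frames × (target rate / source rate) = 372042 × (48)/(24) = 372042 × 2 = 744084.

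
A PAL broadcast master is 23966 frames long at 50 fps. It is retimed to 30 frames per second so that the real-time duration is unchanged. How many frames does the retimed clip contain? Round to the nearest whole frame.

14380 frames

Frames at target rate = 23966 × (30) / (50) = 71898/5 ≈ 14379.600.
Nearest whole frame: 14380.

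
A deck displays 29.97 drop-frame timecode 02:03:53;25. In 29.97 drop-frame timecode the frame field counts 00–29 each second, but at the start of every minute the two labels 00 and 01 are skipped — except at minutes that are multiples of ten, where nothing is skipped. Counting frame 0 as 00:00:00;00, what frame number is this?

222793

Complete 10-minute blocks: 12, each 17982 frames → 215784.
Remaining 3 whole minutes in the current block: 1800 + 2 × 1798 = 5396 frames.
Within the current minute: 53 × 30 + 25 − 2 = 1613 (labels ;00/;01 skipped at this minute). Total = 215784 + 5396 + 1613 = 222793.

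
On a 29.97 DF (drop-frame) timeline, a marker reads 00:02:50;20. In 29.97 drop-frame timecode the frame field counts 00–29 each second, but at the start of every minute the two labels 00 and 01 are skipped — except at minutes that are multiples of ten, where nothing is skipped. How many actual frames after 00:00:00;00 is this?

5116

Complete 10-minute blocks: 0, each 17982 frames → 0.
Remaining 2 whole minutes in the current block: 1800 + 1 × 1798 = 3598 frames.
Within the current minute: 50 × 30 + 20 − 2 = 1518 (labels ;00/;01 skipped at this minute). Total = 0 + 3598 + 1518 = 5116.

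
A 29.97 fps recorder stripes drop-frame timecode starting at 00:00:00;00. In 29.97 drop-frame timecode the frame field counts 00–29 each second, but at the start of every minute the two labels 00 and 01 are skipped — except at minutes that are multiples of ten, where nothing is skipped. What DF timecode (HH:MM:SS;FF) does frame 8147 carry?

Each 10-minute DF block holds 10 × 60 × 30 − 9 × 2 = 17982 frames. 8147 ÷ 17982 → 0 full blocks, remainder 8147.
Within the partial block the first minute is 1800 frames and each further minute 1798, so 4 further minute boundaries passed. Total skipped labels = 18 × 0 + 2 × 4 = 8.
Non-drop label index = 8147 + 8 = 8155; at 30 labels/s that is 00:04:31:25, i.e. DF 00:04:31;25.

00:04:31;25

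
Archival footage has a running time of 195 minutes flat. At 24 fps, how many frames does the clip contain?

195 min = 11700 s.
Frames = 11700 × 24 = 280800.

280800 frames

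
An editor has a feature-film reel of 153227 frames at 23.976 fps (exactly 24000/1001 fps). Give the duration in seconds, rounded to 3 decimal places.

Running time = 153227 × 1001/24000 = 153380227/24000 s ≈ 6390.843 s.

6390.843 seconds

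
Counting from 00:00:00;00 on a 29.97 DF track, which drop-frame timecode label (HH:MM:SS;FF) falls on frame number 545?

Each 10-minute DF block holds 10 × 60 × 30 − 9 × 2 = 17982 frames. 545 ÷ 17982 → 0 full blocks, remainder 545.
Within the partial block the first minute is 1800 frames and each further minute 1798, so 0 further minute boundaries passed. Total skipped labels = 18 × 0 + 2 × 0 = 0.
Non-drop label index = 545 + 0 = 545; at 30 labels/s that is 00:00:18:05, i.e. DF 00:00:18;05.

00:00:18;05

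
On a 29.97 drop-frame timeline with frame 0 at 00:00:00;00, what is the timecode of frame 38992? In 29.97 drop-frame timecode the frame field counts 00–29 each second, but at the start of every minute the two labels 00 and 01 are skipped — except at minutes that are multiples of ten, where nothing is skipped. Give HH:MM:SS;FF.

00:21:41;00

Ten DF minutes hold 17982 frames, so frame 38992 lies in block 2 (frames 35964–53945) with 3028 frames into that block.
The block's first minute is 1800 frames and the rest 1798 each; 3028 frames reaches minute 1, so 2 × 18 + 1 × 2 = 38 labels have been skipped so far.
Adding those back, label number 38992 + 38 = 39030 at 30 labels/s is 1301 s + 0 f = 0 h 21 min 41 s frame 0, i.e. 00:21:41;00.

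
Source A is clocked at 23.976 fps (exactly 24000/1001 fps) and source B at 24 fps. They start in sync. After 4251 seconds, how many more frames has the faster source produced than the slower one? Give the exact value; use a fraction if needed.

7848/77 frames

A emits 24000/1001 × 4251 = 7848000/77 frames; B emits 24 × 4251 = 102024.
Difference = 7848/77 frames (≈ 101.9221); B is ahead of A.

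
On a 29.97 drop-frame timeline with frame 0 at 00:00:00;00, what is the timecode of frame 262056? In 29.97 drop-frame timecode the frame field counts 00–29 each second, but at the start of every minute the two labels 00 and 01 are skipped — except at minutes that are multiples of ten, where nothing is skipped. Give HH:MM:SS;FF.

02:25:43;28

Ten DF minutes hold 17982 frames, so frame 262056 lies in block 14 (frames 251748–269729) with 10308 frames into that block.
The block's first minute is 1800 frames and the rest 1798 each; 10308 frames reaches minute 5, so 14 × 18 + 5 × 2 = 262 labels have been skipped so far.
Adding those back, label number 262056 + 262 = 262318 at 30 labels/s is 8743 s + 28 f = 2 h 25 min 43 s frame 28, i.e. 02:25:43;28.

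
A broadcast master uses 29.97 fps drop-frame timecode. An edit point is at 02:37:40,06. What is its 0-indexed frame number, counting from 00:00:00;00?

283522

As if non-drop at 30 labels/s: (2 × 3600 + 37 × 60 + 40) × 30 + 6 = 283806.
Minute boundaries passed: 157; those not divisible by 10: 157 − 15 = 142; dropped labels = 2 × 142 = 284.
Actual frame index = 283806 − 284 = 283522.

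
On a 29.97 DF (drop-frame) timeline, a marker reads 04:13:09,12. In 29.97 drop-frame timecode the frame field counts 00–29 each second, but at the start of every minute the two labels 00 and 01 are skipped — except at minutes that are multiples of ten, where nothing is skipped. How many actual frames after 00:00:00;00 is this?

As if non-drop at 30 labels/s: (4 × 3600 + 13 × 60 + 9) × 30 + 12 = 455682.
Minute boundaries passed: 253; those not divisible by 10: 253 − 25 = 228; dropped labels = 2 × 228 = 456.
Actual frame index = 455682 − 456 = 455226.

455226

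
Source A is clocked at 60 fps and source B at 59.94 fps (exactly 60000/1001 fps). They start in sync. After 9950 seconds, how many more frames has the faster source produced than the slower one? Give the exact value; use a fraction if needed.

A emits 60 × 9950 = 597000 frames; B emits 60000/1001 × 9950 = 597000000/1001.
Difference = 597000/1001 frames (≈ 596.4036); B is behind A.

597000/1001 frames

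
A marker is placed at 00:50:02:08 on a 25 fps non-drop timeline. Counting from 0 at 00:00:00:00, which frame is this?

frame 75058

Total seconds to the label: (0 × 3600 + 50 × 60 + 2) = 3002.
Frame index = 3002 × 25 + 8 = 75058.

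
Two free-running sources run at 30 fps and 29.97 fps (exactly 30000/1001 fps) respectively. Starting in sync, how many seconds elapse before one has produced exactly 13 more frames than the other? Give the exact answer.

The gap grows by |30000/1001 − 30| = 30/1001 frames per second.
Time for a 13-frame gap: 13 ÷ (30/1001) = 13013/30 s.

13013/30 seconds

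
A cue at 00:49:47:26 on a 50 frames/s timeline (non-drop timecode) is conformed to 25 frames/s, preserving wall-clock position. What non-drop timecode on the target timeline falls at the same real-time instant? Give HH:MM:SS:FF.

Source frame index: (0×3600 + 49×60 + 47) × 50 + 26 = 149376.
Real time: 149376 / (50) = 74688/25 s.
Target frame: (74688/25) × (25) = 74688.
At 25 labels/s: frame 74688 → 00:49:47:13.

00:49:47:13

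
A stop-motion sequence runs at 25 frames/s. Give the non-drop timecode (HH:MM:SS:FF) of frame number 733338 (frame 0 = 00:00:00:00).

08:08:53:13

733338 ÷ 25 = 29333 full seconds, remainder 13 frames.
29333 s = 8 h 8 min 53 s.
Timecode: 08:08:53:13.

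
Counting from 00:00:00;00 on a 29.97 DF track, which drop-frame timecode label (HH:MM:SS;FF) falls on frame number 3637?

Ten DF minutes hold 17982 frames, so frame 3637 lies in block 0 (frames 0–17981) with 3637 frames into that block.
The block's first minute is 1800 frames and the rest 1798 each; 3637 frames reaches minute 2, so 0 × 18 + 2 × 2 = 4 labels have been skipped so far.
Adding those back, label number 3637 + 4 = 3641 at 30 labels/s is 121 s + 11 f = 0 h 2 min 1 s frame 11, i.e. 00:02:01;11.

00:02:01;11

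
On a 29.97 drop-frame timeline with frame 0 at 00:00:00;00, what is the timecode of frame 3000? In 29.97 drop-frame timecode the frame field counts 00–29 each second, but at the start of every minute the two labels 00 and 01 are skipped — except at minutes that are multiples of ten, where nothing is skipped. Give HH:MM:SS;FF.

Ten DF minutes hold 17982 frames, so frame 3000 lies in block 0 (frames 0–17981) with 3000 frames into that block.
The block's first minute is 1800 frames and the rest 1798 each; 3000 frames reaches minute 1, so 0 × 18 + 1 × 2 = 2 labels have been skipped so far.
Adding those back, label number 3000 + 2 = 3002 at 30 labels/s is 100 s + 2 f = 0 h 1 min 40 s frame 2, i.e. 00:01:40;02.

00:01:40;02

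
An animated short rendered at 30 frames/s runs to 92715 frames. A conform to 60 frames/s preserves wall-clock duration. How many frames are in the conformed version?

185430 frames

Frames at target rate = 92715 × (60) / (30) = 185430.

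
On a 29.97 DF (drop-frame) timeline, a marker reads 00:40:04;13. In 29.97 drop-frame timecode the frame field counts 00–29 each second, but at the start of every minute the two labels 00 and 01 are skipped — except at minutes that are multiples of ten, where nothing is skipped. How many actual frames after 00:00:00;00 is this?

72061

Complete 10-minute blocks: 4, each 17982 frames → 71928.
Remaining 0 whole minutes in the current block: 0 frames.
Within the current minute: 4 × 30 + 13 = 133. Total = 71928 + 0 + 133 = 72061.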